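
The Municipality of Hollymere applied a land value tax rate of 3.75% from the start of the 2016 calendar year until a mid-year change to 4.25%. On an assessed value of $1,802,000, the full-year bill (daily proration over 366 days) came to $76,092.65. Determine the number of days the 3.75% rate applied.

Let d = days at the first rate; then 366 − d days at the second rate.
$1,802,000 × [3.75%·d + 4.25%·(366−d)] / 366 = $76,092.65
Solving gives d = 20, so the new rate took effect on 21 Jan 2016.

20 days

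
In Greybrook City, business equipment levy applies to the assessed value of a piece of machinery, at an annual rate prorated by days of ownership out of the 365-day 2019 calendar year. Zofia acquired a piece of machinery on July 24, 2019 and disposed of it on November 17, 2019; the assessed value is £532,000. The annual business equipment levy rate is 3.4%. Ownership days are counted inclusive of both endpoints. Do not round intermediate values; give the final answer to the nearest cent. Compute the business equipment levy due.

Days held (July 24 – November 17, 2019): 117 out of 365
Tax = £532,000 × 3.4% × 117/365 = £5,798.0712

£5,798.07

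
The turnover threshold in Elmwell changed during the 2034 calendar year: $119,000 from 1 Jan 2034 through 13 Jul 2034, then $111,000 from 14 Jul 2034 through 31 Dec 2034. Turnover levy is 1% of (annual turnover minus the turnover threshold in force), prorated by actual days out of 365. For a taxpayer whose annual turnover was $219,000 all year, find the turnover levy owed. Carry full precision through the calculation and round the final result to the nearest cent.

1 Jan – 13 Jul 2034: 194 days, exemption $119,000 → ($219,000 − $119,000) × 1% × 194/365 = $531.5068
14 Jul – 31 Dec 2034: 171 days, exemption $111,000 → ($219,000 − $111,000) × 1% × 171/365 = $505.9726
Total = $1,037.4795

$1,037.48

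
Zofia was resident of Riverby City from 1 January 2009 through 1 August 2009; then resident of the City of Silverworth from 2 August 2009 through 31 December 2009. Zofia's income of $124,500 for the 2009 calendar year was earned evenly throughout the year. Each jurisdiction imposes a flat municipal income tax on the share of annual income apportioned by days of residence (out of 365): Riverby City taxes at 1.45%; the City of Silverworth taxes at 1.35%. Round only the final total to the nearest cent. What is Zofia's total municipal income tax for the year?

Riverby City, 1 January – 1 August 2009: 213 days → $124,500 × 1.45% × 213/365 = $1,053.4747
The City of Silverworth, 2 August – 31 December 2009: 152 days → $124,500 × 1.35% × 152/365 = $699.9288
Total = $1,753.4034

$1,753.40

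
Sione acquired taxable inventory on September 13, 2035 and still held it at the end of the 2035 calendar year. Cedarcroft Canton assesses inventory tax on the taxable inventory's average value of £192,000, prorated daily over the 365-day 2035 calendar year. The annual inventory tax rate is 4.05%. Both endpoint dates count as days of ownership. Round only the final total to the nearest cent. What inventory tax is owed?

£2,343.45

Days held (September 13 – December 31, 2035): 110 out of 365
Tax = £192,000 × 4.05% × 110/365 = £2,343.4521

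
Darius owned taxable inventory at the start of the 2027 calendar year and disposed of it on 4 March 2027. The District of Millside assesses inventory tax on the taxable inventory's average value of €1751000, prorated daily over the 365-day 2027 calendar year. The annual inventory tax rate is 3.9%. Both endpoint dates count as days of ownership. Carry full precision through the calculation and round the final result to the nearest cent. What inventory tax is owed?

Days held (1 January – 4 March 2027): 63 out of 365
Tax = €1751000 × 3.9% × 63/365 = €11786.8685

€11786.87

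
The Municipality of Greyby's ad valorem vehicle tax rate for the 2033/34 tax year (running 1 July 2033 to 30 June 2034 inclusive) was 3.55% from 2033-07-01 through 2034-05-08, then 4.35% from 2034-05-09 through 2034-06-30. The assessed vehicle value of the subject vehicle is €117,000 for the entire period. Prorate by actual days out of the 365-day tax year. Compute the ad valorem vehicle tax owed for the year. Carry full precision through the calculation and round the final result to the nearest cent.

2033-07-01 to 2034-05-08: 312 days at 3.55% → €117,000 × 3.55% × 312/365 = €3,550.3890
2034-05-09 to 2034-06-30: 53 days at 4.35% → €117,000 × 4.35% × 53/365 = €739.0233
Total = €4,289.4123

€4,289.41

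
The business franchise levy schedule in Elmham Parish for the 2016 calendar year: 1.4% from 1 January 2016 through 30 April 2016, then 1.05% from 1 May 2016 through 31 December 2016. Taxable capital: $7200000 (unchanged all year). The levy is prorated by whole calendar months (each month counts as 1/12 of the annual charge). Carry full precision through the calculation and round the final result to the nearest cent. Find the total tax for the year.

$84000.00

1 January – 30 April 2016: 4 months at 1.4% → $7200000 × 1.4% × 4/12 = $33600.0000
1 May – 31 December 2016: 8 months at 1.05% → $7200000 × 1.05% × 8/12 = $50400.0000
Total = $84000.0000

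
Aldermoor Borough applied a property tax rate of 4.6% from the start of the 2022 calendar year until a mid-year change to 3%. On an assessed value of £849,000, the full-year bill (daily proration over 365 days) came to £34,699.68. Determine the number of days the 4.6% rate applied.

Let d = days at the first rate; then 365 − d days at the second rate.
£849,000 × [4.6%·d + 3%·(365−d)] / 365 = £34,699.68
Solving gives d = 248, so the new rate took effect on 6 September 2022.

248 days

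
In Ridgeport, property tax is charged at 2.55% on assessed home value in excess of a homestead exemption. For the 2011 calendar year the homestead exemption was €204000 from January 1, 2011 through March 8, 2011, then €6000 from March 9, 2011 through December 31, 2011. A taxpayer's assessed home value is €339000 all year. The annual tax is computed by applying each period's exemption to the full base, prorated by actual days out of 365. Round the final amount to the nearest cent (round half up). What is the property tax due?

€7564.70

January 1 – March 8, 2011: 67 days, exemption €204000 → (€339000 − €204000) × 2.55% × 67/365 = €631.9110
March 9 – December 31, 2011: 298 days, exemption €6000 → (€339000 − €6000) × 2.55% × 298/365 = €6932.7863
Total = €7564.6973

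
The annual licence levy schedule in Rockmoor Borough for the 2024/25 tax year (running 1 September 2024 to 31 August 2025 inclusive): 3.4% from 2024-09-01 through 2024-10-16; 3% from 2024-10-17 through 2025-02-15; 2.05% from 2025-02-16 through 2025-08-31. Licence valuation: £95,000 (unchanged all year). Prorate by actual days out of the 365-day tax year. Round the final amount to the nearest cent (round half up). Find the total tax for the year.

2024-09-01 to 2024-10-16: 46 days at 3.4% → £95,000 × 3.4% × 46/365 = £407.0685
2024-10-17 to 2025-02-15: 122 days at 3% → £95,000 × 3% × 122/365 = £952.6027
2025-02-16 to 2025-08-31: 197 days at 2.05% → £95,000 × 2.05% × 197/365 = £1,051.1164
Total = £2,410.7877

£2,410.79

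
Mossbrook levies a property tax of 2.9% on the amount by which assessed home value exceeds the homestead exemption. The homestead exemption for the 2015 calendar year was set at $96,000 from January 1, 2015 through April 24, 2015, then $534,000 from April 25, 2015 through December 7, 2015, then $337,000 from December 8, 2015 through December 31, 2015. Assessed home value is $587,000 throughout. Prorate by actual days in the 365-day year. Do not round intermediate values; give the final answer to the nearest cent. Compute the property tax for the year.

$5,879.85

January 1 – April 24, 2015: 114 days, exemption $96,000 → ($587,000 − $96,000) × 2.9% × 114/365 = $4,447.2493
April 25 – December 7, 2015: 227 days, exemption $534,000 → ($587,000 − $534,000) × 2.9% × 227/365 = $955.8877
December 8 – December 31, 2015: 24 days, exemption $337,000 → ($587,000 − $337,000) × 2.9% × 24/365 = $476.7123
Total = $5,879.8493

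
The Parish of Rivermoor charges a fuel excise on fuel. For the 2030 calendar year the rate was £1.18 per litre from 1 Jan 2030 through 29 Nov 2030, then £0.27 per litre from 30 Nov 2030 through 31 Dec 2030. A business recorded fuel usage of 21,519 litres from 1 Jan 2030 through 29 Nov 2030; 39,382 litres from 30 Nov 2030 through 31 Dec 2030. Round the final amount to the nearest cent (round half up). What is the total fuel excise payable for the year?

£36,025.56

1 Jan – 29 Nov 2030: 21,519 litres at £1.18/litre → £25,392.42
30 Nov – 31 Dec 2030: 39,382 litres at £0.27/litre → £10,633.14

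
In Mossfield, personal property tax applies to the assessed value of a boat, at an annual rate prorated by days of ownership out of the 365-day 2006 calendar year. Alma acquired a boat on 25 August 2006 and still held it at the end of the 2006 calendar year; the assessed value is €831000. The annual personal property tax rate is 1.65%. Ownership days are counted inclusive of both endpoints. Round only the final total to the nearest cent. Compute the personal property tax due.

€4845.98

Days held (25 August – 31 December 2006): 129 out of 365
Tax = €831000 × 1.65% × 129/365 = €4845.9822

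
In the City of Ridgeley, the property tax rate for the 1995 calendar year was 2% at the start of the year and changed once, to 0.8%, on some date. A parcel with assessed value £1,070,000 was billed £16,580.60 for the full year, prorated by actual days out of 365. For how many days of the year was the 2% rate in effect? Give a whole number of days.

228 days

Let d = days at the first rate; then 365 − d days at the second rate.
£1,070,000 × [2%·d + 0.8%·(365−d)] / 365 = £16,580.60
Solving gives d = 228, so the new rate took effect on August 17, 1995.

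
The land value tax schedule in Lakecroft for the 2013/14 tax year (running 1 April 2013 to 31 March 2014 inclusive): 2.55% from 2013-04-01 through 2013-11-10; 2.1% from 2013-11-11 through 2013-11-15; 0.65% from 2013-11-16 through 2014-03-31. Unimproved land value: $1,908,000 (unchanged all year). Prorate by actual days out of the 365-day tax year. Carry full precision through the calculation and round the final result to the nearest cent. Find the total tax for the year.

$35,028.79

2013-04-01 to 2013-11-10: 224 days at 2.55% → $1,908,000 × 2.55% × 224/365 = $29,858.8932
2013-11-11 to 2013-11-15: 5 days at 2.1% → $1,908,000 × 2.1% × 5/365 = $548.8767
2013-11-16 to 2014-03-31: 136 days at 0.65% → $1,908,000 × 0.65% × 136/365 = $4,621.0192
Total = $35,028.7890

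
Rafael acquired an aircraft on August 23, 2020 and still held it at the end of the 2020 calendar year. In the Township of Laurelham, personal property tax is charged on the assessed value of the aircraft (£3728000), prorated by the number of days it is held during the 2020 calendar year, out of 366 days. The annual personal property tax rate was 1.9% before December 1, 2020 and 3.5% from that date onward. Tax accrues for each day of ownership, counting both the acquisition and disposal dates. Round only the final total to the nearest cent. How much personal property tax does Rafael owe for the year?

£30404.59

August 23 – November 30, 2020: 100 days at 1.9% → £3728000 × 1.9% × 100/366 = £19353.0055
December 1 – December 31, 2020: 31 days at 3.5% → £3728000 × 3.5% × 31/366 = £11051.5847
Total = £30404.5902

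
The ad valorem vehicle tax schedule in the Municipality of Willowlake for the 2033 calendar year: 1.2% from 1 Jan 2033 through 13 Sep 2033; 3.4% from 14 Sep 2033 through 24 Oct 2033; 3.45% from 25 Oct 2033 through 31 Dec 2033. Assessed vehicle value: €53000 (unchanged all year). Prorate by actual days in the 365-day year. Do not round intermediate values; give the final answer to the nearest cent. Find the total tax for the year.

1 Jan – 13 Sep 2033: 256 days at 1.2% → €53000 × 1.2% × 256/365 = €446.0712
14 Sep – 24 Oct 2033: 41 days at 3.4% → €53000 × 3.4% × 41/365 = €202.4164
25 Oct – 31 Dec 2033: 68 days at 3.45% → €53000 × 3.45% × 68/365 = €340.6521
Total = €989.1397

€989.14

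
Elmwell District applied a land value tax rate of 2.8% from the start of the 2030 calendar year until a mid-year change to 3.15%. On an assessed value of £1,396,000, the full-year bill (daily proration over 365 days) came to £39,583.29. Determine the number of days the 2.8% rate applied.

Let d = days at the first rate; then 365 − d days at the second rate.
£1,396,000 × [2.8%·d + 3.15%·(365−d)] / 365 = £39,583.29
Solving gives d = 328, so the new rate took effect on November 25, 2030.

328 days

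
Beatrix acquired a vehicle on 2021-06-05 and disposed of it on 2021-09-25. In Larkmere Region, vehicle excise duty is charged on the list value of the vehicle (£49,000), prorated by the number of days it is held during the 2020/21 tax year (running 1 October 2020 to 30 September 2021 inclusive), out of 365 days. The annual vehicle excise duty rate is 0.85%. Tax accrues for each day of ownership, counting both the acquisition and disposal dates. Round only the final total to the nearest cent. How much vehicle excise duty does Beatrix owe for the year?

£128.94

Days held (2021-06-05 to 2021-09-25): 113 out of 365
Tax = £49,000 × 0.85% × 113/365 = £128.9438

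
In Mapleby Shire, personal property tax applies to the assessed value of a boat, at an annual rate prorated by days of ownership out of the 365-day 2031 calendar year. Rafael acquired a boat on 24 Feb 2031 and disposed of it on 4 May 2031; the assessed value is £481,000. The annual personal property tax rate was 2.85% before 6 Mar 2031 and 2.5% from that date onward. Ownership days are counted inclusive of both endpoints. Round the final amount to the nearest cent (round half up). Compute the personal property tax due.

£2,352.29

24 Feb – 5 Mar 2031: 10 days at 2.85% → £481,000 × 2.85% × 10/365 = £375.5753
6 Mar – 4 May 2031: 60 days at 2.5% → £481,000 × 2.5% × 60/365 = £1,976.7123
Total = £2,352.2877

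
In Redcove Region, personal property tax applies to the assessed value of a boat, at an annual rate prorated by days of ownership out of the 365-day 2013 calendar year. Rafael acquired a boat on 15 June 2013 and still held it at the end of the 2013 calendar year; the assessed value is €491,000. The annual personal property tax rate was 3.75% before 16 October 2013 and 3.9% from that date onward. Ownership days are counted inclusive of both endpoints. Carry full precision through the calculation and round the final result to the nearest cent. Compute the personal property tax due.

15 June – 15 October 2013: 123 days at 3.75% → €491,000 × 3.75% × 123/365 = €6,204.7603
16 October – 31 December 2013: 77 days at 3.9% → €491,000 × 3.9% × 77/365 = €4,039.6521
Total = €10,244.4123

€10,244.41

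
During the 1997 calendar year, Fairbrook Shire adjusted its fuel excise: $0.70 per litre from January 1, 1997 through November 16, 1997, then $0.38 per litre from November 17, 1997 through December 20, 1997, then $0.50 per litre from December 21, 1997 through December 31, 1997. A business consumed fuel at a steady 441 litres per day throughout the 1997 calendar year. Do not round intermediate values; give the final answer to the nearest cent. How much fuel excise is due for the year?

$106,907.22

January 1 – November 16, 1997: 320 days × 441 litres/day = 141,120 litres at $0.70/litre → $98,784.00
November 17 – December 20, 1997: 34 days × 441 litres/day = 14,994 litres at $0.38/litre → $5,697.72
December 21 – December 31, 1997: 11 days × 441 litres/day = 4,851 litres at $0.50/litre → $2,425.50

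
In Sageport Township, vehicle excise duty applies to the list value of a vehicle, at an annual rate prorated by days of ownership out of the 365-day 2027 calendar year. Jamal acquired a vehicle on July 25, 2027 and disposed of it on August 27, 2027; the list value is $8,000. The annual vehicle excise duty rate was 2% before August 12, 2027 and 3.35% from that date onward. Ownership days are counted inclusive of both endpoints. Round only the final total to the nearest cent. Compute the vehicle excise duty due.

July 25 – August 11, 2027: 18 days at 2% → $8,000 × 2% × 18/365 = $7.8904
August 12 – August 27, 2027: 16 days at 3.35% → $8,000 × 3.35% × 16/365 = $11.7479
Total = $19.6384

$19.64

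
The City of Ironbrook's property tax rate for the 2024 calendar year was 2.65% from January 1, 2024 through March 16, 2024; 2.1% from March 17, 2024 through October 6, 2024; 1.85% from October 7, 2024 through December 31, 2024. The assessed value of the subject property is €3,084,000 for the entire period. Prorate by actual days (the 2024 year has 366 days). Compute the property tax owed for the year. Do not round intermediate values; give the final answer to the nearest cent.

€66,474.52

January 1 – March 16, 2024: 76 days at 2.65% → €3,084,000 × 2.65% × 76/366 = €16,970.4262
March 17 – October 6, 2024: 204 days at 2.1% → €3,084,000 × 2.1% × 204/366 = €36,097.9672
October 7 – December 31, 2024: 86 days at 1.85% → €3,084,000 × 1.85% × 86/366 = €13,406.1311
Total = €66,474.5246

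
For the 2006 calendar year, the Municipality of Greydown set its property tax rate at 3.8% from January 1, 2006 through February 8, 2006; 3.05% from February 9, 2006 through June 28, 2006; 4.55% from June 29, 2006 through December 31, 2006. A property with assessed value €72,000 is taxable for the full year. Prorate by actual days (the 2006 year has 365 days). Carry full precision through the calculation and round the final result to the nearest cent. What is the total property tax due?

€2,804.05

January 1 – February 8, 2006: 39 days at 3.8% → €72,000 × 3.8% × 39/365 = €292.3397
February 9 – June 28, 2006: 140 days at 3.05% → €72,000 × 3.05% × 140/365 = €842.3014
June 29 – December 31, 2006: 186 days at 4.55% → €72,000 × 4.55% × 186/365 = €1,669.4137
Total = €2,804.0548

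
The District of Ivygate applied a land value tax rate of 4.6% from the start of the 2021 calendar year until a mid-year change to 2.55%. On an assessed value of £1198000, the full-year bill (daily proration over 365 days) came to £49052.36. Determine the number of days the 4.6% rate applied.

Let d = days at the first rate; then 365 − d days at the second rate.
£1198000 × [4.6%·d + 2.55%·(365−d)] / 365 = £49052.36
Solving gives d = 275, so the new rate took effect on 3 Oct 2021.

275 days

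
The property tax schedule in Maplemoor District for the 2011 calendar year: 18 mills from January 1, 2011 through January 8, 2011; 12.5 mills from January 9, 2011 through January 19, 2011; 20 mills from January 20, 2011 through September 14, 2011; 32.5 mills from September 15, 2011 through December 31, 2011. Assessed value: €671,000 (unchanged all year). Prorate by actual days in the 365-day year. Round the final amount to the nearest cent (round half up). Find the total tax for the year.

€15,720.70

January 1 – January 8, 2011: 8 days at 18 mills → €671,000 × 1.8% × 8/365 = €264.7233
January 9 – January 19, 2011: 11 days at 12.5 mills → €671,000 × 1.25% × 11/365 = €252.7740
January 20 – September 14, 2011: 238 days at 20 mills → €671,000 × 2% × 238/365 = €8,750.5753
September 15 – December 31, 2011: 108 days at 32.5 mills → €671,000 × 3.25% × 108/365 = €6,452.6301
Total = €15,720.7027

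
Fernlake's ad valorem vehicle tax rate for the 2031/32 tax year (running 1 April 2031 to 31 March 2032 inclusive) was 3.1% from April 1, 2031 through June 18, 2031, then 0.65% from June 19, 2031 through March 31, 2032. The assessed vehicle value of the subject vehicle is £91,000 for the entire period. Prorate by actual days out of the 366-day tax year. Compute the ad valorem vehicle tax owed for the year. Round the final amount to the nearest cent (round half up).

£1,072.73

April 1 – June 18, 2031: 79 days at 3.1% → £91,000 × 3.1% × 79/366 = £608.9044
June 19, 2031 – March 31, 2032: 287 days at 0.65% → £91,000 × 0.65% × 287/366 = £463.8265
Total = £1,072.7309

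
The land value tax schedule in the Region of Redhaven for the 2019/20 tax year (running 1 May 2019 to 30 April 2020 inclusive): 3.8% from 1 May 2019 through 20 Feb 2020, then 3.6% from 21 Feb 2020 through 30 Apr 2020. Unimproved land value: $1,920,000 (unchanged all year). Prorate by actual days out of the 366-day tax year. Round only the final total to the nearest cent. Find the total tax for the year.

1 May 2019 – 20 Feb 2020: 296 days at 3.8% → $1,920,000 × 3.8% × 296/366 = $59,005.9016
21 Feb – 30 Apr 2020: 70 days at 3.6% → $1,920,000 × 3.6% × 70/366 = $13,219.6721
Total = $72,225.5738

$72,225.57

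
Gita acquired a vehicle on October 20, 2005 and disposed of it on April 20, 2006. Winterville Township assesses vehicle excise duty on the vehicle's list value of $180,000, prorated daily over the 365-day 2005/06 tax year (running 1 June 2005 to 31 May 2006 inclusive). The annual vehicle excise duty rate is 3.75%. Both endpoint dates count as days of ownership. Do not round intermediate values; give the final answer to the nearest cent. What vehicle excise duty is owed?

$3,384.25

Days held (October 20, 2005 – April 20, 2006): 183 out of 365
Tax = $180,000 × 3.75% × 183/365 = $3,384.2466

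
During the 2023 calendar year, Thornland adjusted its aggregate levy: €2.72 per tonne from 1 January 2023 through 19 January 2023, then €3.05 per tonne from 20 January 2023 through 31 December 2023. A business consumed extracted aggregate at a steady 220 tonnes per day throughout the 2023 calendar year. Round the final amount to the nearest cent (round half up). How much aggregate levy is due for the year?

€243535.60

1 January – 19 January 2023: 19 days × 220 tonnes/day = 4,180 tonnes at €2.72/tonne → €11369.60
20 January – 31 December 2023: 346 days × 220 tonnes/day = 76,120 tonnes at €3.05/tonne → €232166.00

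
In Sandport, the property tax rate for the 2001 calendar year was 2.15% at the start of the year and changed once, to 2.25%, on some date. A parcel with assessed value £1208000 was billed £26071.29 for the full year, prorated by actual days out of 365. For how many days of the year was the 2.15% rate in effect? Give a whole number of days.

Let d = days at the first rate; then 365 − d days at the second rate.
£1208000 × [2.15%·d + 2.25%·(365−d)] / 365 = £26071.29
Solving gives d = 335, so the new rate took effect on December 2, 2001.

335 days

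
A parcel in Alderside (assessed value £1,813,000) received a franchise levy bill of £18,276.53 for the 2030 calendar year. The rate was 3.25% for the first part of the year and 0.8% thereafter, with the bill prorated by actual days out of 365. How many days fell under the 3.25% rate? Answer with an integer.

31 days

Let d = days at the first rate; then 365 − d days at the second rate.
£1,813,000 × [3.25%·d + 0.8%·(365−d)] / 365 = £18,276.53
Solving gives d = 31, so the new rate took effect on 1 February 2030.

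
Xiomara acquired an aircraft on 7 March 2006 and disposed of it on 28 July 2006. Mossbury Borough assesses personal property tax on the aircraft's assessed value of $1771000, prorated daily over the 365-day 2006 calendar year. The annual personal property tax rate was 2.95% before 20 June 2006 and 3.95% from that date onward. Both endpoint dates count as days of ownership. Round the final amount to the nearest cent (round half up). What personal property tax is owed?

$22503.83

7 March – 19 June 2006: 105 days at 2.95% → $1771000 × 2.95% × 105/365 = $15029.2397
20 June – 28 July 2006: 39 days at 3.95% → $1771000 × 3.95% × 39/365 = $7474.5904
Total = $22503.8301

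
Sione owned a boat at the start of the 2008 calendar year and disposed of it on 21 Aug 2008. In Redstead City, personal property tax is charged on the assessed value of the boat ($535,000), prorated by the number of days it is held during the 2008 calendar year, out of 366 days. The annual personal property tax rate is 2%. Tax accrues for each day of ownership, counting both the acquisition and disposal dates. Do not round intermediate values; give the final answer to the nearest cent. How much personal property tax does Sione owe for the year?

Days held (1 Jan – 21 Aug 2008): 234 out of 366
Tax = $535,000 × 2% × 234/366 = $6,840.9836

$6,840.98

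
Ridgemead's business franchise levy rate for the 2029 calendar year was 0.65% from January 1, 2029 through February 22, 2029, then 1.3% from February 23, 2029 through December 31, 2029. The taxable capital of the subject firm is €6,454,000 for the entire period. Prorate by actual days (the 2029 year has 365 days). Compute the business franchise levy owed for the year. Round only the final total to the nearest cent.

January 1 – February 22, 2029: 53 days at 0.65% → €6,454,000 × 0.65% × 53/365 = €6,091.5151
February 23 – December 31, 2029: 312 days at 1.3% → €6,454,000 × 1.3% × 312/365 = €71,718.9699
Total = €77,810.4849

€77,810.48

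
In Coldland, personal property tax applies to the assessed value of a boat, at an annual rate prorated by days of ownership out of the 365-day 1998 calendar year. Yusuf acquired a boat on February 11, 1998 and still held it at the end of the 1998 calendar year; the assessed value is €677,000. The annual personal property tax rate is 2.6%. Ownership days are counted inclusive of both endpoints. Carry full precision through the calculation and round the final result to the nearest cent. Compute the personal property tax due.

€15,624.79

Days held (February 11 – December 31, 1998): 324 out of 365
Tax = €677,000 × 2.6% × 324/365 = €15,624.7890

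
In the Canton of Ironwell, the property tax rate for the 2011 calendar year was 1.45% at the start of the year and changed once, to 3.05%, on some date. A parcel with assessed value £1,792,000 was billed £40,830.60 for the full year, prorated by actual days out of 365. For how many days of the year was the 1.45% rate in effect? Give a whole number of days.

176 days

Let d = days at the first rate; then 365 − d days at the second rate.
£1,792,000 × [1.45%·d + 3.05%·(365−d)] / 365 = £40,830.60
Solving gives d = 176, so the new rate took effect on June 26, 2011.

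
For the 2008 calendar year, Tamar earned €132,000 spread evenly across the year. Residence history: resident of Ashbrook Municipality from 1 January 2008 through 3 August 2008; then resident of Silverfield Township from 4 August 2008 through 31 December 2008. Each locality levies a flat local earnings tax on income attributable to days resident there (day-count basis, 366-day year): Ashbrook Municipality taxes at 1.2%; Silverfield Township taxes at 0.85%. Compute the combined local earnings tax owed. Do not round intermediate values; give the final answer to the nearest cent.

€1,394.66

Ashbrook Municipality, 1 January – 3 August 2008: 216 days → €132,000 × 1.2% × 216/366 = €934.8197
Silverfield Township, 4 August – 31 December 2008: 150 days → €132,000 × 0.85% × 150/366 = €459.8361
Total = €1,394.6557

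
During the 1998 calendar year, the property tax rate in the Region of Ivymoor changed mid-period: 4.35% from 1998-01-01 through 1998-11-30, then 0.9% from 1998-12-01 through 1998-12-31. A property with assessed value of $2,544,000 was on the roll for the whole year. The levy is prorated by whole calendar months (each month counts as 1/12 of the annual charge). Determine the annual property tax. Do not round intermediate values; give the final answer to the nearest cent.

1998-01-01 to 1998-11-30: 11 months at 4.35% → $2,544,000 × 4.35% × 11/12 = $101,442.0000
1998-12-01 to 1998-12-31: 1 month at 0.9% → $2,544,000 × 0.9% × 1/12 = $1,908.0000
Total = $103,350.0000

$103,350.00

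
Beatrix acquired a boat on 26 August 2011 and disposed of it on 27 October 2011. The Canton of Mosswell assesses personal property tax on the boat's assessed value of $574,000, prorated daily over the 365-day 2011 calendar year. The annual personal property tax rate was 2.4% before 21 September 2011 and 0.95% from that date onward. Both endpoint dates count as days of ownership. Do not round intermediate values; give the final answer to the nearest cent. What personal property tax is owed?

$1,534.07

26 August – 20 September 2011: 26 days at 2.4% → $574,000 × 2.4% × 26/365 = $981.3041
21 September – 27 October 2011: 37 days at 0.95% → $574,000 × 0.95% × 37/365 = $552.7699
Total = $1,534.0740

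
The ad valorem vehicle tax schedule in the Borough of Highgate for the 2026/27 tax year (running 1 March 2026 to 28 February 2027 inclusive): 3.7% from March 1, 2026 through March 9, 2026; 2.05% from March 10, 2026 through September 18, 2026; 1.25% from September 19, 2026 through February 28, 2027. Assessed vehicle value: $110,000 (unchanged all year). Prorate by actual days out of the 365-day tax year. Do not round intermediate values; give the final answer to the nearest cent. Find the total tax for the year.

March 1 – March 9, 2026: 9 days at 3.7% → $110,000 × 3.7% × 9/365 = $100.3562
March 10 – September 18, 2026: 193 days at 2.05% → $110,000 × 2.05% × 193/365 = $1,192.3699
September 19, 2026 – February 28, 2027: 163 days at 1.25% → $110,000 × 1.25% × 163/365 = $614.0411
Total = $1,906.7671

$1,906.77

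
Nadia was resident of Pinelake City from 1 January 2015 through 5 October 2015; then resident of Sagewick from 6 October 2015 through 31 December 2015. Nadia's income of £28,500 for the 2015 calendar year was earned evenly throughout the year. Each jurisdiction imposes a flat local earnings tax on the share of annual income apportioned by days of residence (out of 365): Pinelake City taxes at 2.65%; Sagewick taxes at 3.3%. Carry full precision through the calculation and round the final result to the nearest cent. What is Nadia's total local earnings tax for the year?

£799.41

Pinelake City, 1 January – 5 October 2015: 278 days → £28,500 × 2.65% × 278/365 = £575.2315
Sagewick, 6 October – 31 December 2015: 87 days → £28,500 × 3.3% × 87/365 = £224.1740
Total = £799.4055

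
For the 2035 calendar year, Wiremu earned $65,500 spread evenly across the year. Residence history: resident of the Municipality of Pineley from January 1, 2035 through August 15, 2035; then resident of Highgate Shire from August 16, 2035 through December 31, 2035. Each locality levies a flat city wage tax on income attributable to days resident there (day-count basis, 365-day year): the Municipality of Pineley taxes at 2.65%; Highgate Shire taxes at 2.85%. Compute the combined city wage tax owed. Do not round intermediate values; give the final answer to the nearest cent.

The Municipality of Pineley, January 1 – August 15, 2035: 227 days → $65,500 × 2.65% × 227/365 = $1,079.4938
Highgate Shire, August 16 – December 31, 2035: 138 days → $65,500 × 2.85% × 138/365 = $705.7849
Total = $1,785.2788

$1,785.28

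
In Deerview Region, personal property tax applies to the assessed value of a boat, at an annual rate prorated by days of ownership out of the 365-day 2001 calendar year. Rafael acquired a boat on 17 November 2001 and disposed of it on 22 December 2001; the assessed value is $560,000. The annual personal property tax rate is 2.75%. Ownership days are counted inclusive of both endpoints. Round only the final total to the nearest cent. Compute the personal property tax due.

$1,518.90

Days held (17 November – 22 December 2001): 36 out of 365
Tax = $560,000 × 2.75% × 36/365 = $1,518.9041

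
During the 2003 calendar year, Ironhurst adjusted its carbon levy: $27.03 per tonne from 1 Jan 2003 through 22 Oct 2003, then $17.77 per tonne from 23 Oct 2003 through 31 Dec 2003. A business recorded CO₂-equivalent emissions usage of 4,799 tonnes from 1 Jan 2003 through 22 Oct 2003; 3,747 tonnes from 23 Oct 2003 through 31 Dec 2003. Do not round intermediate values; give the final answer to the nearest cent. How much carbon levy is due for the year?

$196301.16

1 Jan – 22 Oct 2003: 4,799 tonnes at $27.03/tonne → $129716.97
23 Oct – 31 Dec 2003: 3,747 tonnes at $17.77/tonne → $66584.19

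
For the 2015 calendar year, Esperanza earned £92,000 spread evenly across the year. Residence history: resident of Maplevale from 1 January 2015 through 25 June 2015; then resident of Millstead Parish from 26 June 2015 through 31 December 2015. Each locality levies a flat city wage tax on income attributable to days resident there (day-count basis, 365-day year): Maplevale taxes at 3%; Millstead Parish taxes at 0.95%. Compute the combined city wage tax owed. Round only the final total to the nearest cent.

£1,783.41

Maplevale, 1 January – 25 June 2015: 176 days → £92,000 × 3% × 176/365 = £1,330.8493
Millstead Parish, 26 June – 31 December 2015: 189 days → £92,000 × 0.95% × 189/365 = £452.5644
Total = £1,783.4137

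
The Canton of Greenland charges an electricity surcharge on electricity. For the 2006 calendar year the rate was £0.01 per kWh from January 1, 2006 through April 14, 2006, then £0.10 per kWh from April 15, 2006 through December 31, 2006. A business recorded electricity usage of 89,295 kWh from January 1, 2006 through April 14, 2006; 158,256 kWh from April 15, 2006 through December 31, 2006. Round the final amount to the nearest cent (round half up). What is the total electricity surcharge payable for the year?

January 1 – April 14, 2006: 89,295 kWh at £0.01/kWh → £892.95
April 15 – December 31, 2006: 158,256 kWh at £0.10/kWh → £15,825.60

£16,718.55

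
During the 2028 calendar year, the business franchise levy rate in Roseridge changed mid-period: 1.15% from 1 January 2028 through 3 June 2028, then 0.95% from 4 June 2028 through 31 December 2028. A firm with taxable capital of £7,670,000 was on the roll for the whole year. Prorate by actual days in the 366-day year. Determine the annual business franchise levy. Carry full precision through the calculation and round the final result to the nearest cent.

1 January – 3 June 2028: 155 days at 1.15% → £7,670,000 × 1.15% × 155/366 = £37,354.5765
4 June – 31 December 2028: 211 days at 0.95% → £7,670,000 × 0.95% × 211/366 = £42,006.8716
Total = £79,361.4481

£79,361.45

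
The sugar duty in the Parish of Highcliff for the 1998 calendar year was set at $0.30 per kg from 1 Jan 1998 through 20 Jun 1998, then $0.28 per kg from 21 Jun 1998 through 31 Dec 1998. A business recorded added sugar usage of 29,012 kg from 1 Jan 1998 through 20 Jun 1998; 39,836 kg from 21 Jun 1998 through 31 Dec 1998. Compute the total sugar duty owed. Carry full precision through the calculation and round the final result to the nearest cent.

1 Jan – 20 Jun 1998: 29,012 kg at $0.30/kg → $8703.60
21 Jun – 31 Dec 1998: 39,836 kg at $0.28/kg → $11154.08

$19857.68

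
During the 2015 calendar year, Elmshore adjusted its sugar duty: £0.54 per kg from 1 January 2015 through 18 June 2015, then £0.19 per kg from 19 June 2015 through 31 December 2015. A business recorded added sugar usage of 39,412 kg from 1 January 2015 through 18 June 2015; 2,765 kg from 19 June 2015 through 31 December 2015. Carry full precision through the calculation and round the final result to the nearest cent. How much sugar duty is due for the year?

£21,807.83

1 January – 18 June 2015: 39,412 kg at £0.54/kg → £21,282.48
19 June – 31 December 2015: 2,765 kg at £0.19/kg → £525.35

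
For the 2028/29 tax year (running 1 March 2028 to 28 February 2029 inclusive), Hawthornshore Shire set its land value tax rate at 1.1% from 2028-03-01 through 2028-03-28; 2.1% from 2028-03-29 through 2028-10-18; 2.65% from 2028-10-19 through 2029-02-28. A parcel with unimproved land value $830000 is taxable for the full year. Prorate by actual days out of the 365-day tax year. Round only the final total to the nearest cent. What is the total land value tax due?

2028-03-01 to 2028-03-28: 28 days at 1.1% → $830000 × 1.1% × 28/365 = $700.3836
2028-03-29 to 2028-10-18: 204 days at 2.1% → $830000 × 2.1% × 204/365 = $9741.6986
2028-10-19 to 2029-02-28: 133 days at 2.65% → $830000 × 2.65% × 133/365 = $8014.6164
Total = $18456.6986

$18456.70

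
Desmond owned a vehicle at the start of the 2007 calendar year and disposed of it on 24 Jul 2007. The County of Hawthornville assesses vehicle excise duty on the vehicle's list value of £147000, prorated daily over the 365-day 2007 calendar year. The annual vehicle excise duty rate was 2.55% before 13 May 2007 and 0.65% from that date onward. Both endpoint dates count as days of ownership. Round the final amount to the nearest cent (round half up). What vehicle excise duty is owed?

1 Jan – 12 May 2007: 132 days at 2.55% → £147000 × 2.55% × 132/365 = £1355.6219
13 May – 24 Jul 2007: 73 days at 0.65% → £147000 × 0.65% × 73/365 = £191.1000
Total = £1546.7219

£1546.72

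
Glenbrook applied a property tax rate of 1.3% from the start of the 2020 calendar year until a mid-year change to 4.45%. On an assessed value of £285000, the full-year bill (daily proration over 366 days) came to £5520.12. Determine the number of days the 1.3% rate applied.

Let d = days at the first rate; then 366 − d days at the second rate.
£285000 × [1.3%·d + 4.45%·(366−d)] / 366 = £5520.12
Solving gives d = 292, so the new rate took effect on 19 Oct 2020.

292 days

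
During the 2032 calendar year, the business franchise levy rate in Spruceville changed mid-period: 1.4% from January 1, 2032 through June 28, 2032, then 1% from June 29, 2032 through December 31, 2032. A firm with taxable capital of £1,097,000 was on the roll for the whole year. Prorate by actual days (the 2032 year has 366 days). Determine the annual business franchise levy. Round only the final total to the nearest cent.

January 1 – June 28, 2032: 180 days at 1.4% → £1,097,000 × 1.4% × 180/366 = £7,553.1148
June 29 – December 31, 2032: 186 days at 1% → £1,097,000 × 1% × 186/366 = £5,574.9180
Total = £13,128.0328

£13,128.03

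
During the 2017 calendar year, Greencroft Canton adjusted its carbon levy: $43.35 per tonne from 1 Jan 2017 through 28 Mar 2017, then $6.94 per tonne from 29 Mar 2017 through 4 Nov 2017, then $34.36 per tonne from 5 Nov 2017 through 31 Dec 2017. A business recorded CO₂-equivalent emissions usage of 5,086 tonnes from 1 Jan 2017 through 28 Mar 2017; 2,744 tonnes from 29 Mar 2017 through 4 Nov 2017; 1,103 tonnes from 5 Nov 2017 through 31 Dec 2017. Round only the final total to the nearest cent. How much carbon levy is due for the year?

1 Jan – 28 Mar 2017: 5,086 tonnes at $43.35/tonne → $220,478.10
29 Mar – 4 Nov 2017: 2,744 tonnes at $6.94/tonne → $19,043.36
5 Nov – 31 Dec 2017: 1,103 tonnes at $34.36/tonne → $37,899.08

$277,420.54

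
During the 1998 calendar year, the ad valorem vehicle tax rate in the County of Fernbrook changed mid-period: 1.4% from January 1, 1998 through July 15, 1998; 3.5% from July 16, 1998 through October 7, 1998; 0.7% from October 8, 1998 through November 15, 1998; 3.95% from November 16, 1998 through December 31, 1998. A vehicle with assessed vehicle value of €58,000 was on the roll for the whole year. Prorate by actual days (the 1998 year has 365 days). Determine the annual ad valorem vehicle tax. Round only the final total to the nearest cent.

€1,235.32

January 1 – July 15, 1998: 196 days at 1.4% → €58,000 × 1.4% × 196/365 = €436.0329
July 16 – October 7, 1998: 84 days at 3.5% → €58,000 × 3.5% × 84/365 = €467.1781
October 8 – November 15, 1998: 39 days at 0.7% → €58,000 × 0.7% × 39/365 = €43.3808
November 16 – December 31, 1998: 46 days at 3.95% → €58,000 × 3.95% × 46/365 = €288.7288
Total = €1,235.3205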